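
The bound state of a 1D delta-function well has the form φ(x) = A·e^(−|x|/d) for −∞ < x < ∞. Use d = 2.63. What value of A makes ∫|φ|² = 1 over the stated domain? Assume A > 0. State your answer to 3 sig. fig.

A ≈ 0.617

The normalization condition is ∫|φ|² dx = 1 from −∞ to ∞.
∫|φ|² dx = A²·(d).
So A² = (d)^(−1).
Substituting d = 2.63 gives A² = 0.3802, so A = 0.6166.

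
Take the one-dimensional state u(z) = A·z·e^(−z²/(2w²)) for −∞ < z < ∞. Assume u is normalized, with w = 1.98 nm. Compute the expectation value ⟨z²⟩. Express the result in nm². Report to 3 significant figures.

⟨z²⟩ = ∫ z^2 |u|² dz over the full domain.
Since the A² factors cancel between numerator and denominator, ⟨z²⟩ = 3·w^2/2.
Putting w = 1.98 gives 5.881.

⟨z^2⟩ ≈ 5.88 nm^2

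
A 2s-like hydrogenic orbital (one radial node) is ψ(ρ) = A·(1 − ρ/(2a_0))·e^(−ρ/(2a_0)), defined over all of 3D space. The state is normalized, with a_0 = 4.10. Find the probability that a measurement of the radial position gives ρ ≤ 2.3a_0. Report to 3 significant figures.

Integrate the radial probability density 4πρ²|ψ|² over ρ ≤ 2.3a_0.
Normalization gives A² = 1/(8·π·a_0^3).
Substituting u = ρ/a_0, A², 4π and the length scale all cancel in the ratio: P = ∫_{0}^{2.3} u^2·(1 - u/2)^2·e^(-u) du / ∫_{0}^{∞} u^2·(1 - u/2)^2·e^(-u) du.
With ∫ u^2·(1 - u/2)^2·e^(-u) du = -(u^4/4 + u^2 + 2·u + 2)·e^(-u) + C, the region integral is ≈ 0.10651 and the full one is 2.
Taking the ratio yields P = 0.05325.

P ≈ 0.0533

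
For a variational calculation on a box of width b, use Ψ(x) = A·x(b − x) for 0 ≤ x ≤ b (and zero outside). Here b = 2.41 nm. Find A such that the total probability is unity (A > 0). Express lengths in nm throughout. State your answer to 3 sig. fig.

A ≈ 0.607 nm^(-5/2)

The normalization condition is ∫|Ψ|² dx = 1 from 0 to b.
Carrying out the integral gives A² · b^5/30.
Hence A² = 1/[b^5/30].
Substituting b = 2.41 gives A² = 0.3690, so A = 0.6075.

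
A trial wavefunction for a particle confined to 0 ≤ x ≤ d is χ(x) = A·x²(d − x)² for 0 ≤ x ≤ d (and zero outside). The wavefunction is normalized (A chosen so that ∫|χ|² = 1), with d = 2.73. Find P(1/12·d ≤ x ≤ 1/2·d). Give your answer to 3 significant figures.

P = ∫_{1/12·d}^{1/2·d} |χ(x)|² dx.
The normalization integral ∫|χ|²dx over the whole domain equals d^9/630·A², and A² cancels in the ratio.
In terms of u = x/d (A² and the length scale cancel between numerator and denominator), P = [∫_{1/12}^{1/2} u^4·(1 - u)^4 du] / [∫_{0}^{1} u^4·(1 - u)^4 du].
An antiderivative of u^4·(1 - u)^4 is u^5·(70·u^4 - 315·u^3 + 540·u^2 - 420·u + 126)/630; evaluating from 1/12 to 1/2 gives ≈ 0.00079305, while the full integral is 1/630.
The result is P = 0.4996.

P ≈ 0.500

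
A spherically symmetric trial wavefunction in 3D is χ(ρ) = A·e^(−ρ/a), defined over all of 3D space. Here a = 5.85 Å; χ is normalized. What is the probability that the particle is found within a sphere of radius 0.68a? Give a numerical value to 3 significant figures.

With dV = 4πρ²dρ, the probability is ∫|χ|² dV over ρ ≤ 0.68a.
A² is fixed by ∫₀^∞ 4πρ²|χ|² dρ = 1, i.e. A² = (π·a^3)^(−1).
Let u = ρ/a; then A², 4π and the length scale all cancel, so P = ∫_{0}^{0.68} u^2·e^(-2·u) du ÷ ∫_{0}^{∞} u^2·e^(-2·u) du.
An antiderivative of u^2·e^(-2·u) is -(2·u^2 + 2·u + 1)·e^(-2·u)/4; evaluating from 0 to 0.68 gives 1/4 - 2053·e^(-34/25)/2500, while the full integral is 1/4.
The region integral divided by the full integral gives P = 0.1569.

P ≈ 0.157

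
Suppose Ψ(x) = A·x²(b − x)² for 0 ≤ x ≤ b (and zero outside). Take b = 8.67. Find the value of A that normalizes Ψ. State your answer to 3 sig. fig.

Normalization requires ∫|Ψ|² dx = 1, integrated from 0 to b.
∫|Ψ|² dx = A²·(b^9/630).
Hence A² = 1/[b^9/630].
Substituting b = 8.67 gives A² = 0.000002276, so A = 0.001509.

A ≈ 0.00151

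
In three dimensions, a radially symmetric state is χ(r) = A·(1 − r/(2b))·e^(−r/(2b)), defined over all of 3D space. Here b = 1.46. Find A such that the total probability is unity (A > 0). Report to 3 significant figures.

A ≈ 0.113

Normalization requires ∫|χ|² 4πr² dr = 1, integrated from 0 to ∞.
(Spherical symmetry: dV = 4πr² dr.)
Recall ∫₀^∞ r^m e^(−r/β) dr = m!·β^(m+1), with χ = A·(1 − r/(2b))·e^(−r/(2b)), the integral evaluates to A²·[8·π·b^3].
Setting this equal to 1 gives A² = 1/(8·π·b^3).
With b = 1.46: A² = 0.01279 and A = 0.1131.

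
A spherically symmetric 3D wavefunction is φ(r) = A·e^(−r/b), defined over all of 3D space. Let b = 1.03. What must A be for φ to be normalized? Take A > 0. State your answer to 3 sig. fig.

A ≈ 0.540

The normalization condition is ∫|φ|² 4πr² dr = 1 from 0 to ∞.
In 3D with spherical symmetry the volume element is 4πr² dr.
With φ = A·e^(−r/b), the integral evaluates to A²·[π·b^3].
So A² = (π·b^3)^(−1).
Plugging in b = 1.03 yields A = 0.5397.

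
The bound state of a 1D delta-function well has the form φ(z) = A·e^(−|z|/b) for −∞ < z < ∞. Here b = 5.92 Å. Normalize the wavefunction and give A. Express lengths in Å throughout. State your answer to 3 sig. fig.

A ≈ 0.411 Å^(-1/2)

The normalization condition is ∫|φ|² dz = 1 from −∞ to ∞.
Carrying out the integral gives A² · b.
Substituting b = 5.92 gives A² = 0.1689, so A = 0.4110.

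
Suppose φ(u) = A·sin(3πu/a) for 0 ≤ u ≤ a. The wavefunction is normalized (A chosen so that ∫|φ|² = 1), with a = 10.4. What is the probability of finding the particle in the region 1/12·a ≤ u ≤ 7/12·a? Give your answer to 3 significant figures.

P ≈ 0.606

|φ|² is the probability density, so P = ∫_{1/12·a}^{7/12·a} |φ|² du.
With A² fixed by ∫|φ|² = 1, i.e. A² = (a/2)^(−1), substitute and integrate.
Substituting t = u/a, A² and the length scale cancel in the ratio: P = ∫_{1/12}^{7/12} sin(3·π·t)^2 dt / ∫_{0}^{1} sin(3·π·t)^2 dt.
An antiderivative of sin(3·π·t)^2 is t/2 - sin(6·π·t)/(12·π); evaluating from 1/12 to 7/12 gives 1/(6·π) + 1/4, while the full integral is 1/2.
Taking the ratio, P = (2 + 3·π)/(6·π).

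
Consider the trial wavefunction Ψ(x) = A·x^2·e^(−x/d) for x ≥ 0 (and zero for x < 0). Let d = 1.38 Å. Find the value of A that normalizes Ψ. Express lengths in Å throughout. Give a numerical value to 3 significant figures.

A ≈ 0.516 Å^(-5/2)

Normalization requires ∫|Ψ|² dx = 1, integrated from 0 to ∞.
With Ψ = A·x^2·e^(−x/d), the integral evaluates to A²·[3·d^5/4].
Substituting d = 1.38 gives A² = 0.2664, so A = 0.5161.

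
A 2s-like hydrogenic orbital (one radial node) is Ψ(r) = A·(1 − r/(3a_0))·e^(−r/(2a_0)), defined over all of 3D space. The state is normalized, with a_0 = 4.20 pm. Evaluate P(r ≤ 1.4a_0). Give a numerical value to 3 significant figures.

P ≈ 0.234

With dV = 4πr²dr, the probability is ∫|Ψ|² dV over r ≤ 1.4a_0.
A² is fixed by ∫₀^∞ 4πr²|Ψ|² dr = 1, i.e. A² = (8·π·a_0^3/3)^(−1).
Let u = r/a_0; then A², 4π and the length scale all cancel, so P = ∫_{0}^{1.4} u^2·(1 - u/3)^2·e^(-u) du ÷ ∫_{0}^{∞} u^2·(1 - u/3)^2·e^(-u) du.
An antiderivative of u^2·(1 - u/3)^2·e^(-u) is (-u^4 + 2·u^3 - 3·u^2 - 6·u - 6)·e^(-u)/9; evaluating from 0 to 1.4 gives 2/3 - 1294·e^(-7/5)/625, while the full integral is 2/3.
This evaluates to P = 0.2342.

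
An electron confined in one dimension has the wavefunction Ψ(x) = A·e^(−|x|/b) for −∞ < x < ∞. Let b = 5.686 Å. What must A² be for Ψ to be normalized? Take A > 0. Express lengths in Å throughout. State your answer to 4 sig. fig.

Require ∫ |Ψ|² dx = 1 over the whole domain.
With Ψ = A·e^(−|x|/b), the integral evaluates to A²·[b].
Setting this equal to 1 gives A² = 1/(b).
Plugging in b = 5.686 yields A = 0.41937.

A^2 ≈ 0.1759 Å^(-1)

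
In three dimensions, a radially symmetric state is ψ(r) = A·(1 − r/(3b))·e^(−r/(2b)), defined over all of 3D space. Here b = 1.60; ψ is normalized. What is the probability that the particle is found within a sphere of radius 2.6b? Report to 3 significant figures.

With dV = 4πr²dr, the probability is ∫|ψ|² dV over r ≤ 2.6b.
The full normalization integral is A²·[8·π·b^3/3] = 1, fixing A².
In terms of u = r/b (A², 4π and the length scale all cancel between numerator and denominator), P = [∫_{0}^{2.6} u^2·(1 - u/3)^2·e^(-u) du] / [∫_{0}^{∞} u^2·(1 - u/3)^2·e^(-u) du].
With ∫ u^2·(1 - u/3)^2·e^(-u) du = (-u^4 + 2·u^3 - 3·u^2 - 6·u - 6)·e^(-u)/9 + C, the region integral is ≈ 0.23402 and the full one is 2/3.
Taking the ratio yields P = 0.3510.

P ≈ 0.351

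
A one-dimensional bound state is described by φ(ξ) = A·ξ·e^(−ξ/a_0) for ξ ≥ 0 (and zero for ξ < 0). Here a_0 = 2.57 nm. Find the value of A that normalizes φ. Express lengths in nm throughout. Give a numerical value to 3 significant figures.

A ≈ 0.485 nm^(-3/2)

The normalization condition is ∫|φ|² dξ = 1 from 0 to ∞.
With ∫₀^∞ ξ^2 e^(−αξ) dξ = 2!/α^3, carrying out the integral gives A² · a_0^3/4.
So A² = (a_0^3/4)^(−1).
Plugging in a_0 = 2.57 yields A = 0.4854.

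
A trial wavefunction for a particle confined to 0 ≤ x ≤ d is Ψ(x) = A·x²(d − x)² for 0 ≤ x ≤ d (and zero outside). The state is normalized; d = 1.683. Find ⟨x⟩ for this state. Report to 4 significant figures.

⟨x⟩ ≈ 0.8415

⟨x⟩ = ∫ x |Ψ|² dx over the full domain.
Expanding the polynomial and integrating term by term, since the A² factors cancel between numerator and denominator, ⟨x⟩ = d/2.
With d = 1.683, ⟨x⟩ = 0.84150.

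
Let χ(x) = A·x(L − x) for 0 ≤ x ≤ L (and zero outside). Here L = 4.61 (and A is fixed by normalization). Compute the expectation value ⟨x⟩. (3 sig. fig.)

⟨x⟩ ≈ 2.31

⟨x⟩ = ∫ x |χ|² dx over the full domain.
Evaluating both integrals, ⟨x⟩ = L/2.
With L = 4.61, ⟨x⟩ = 2.305.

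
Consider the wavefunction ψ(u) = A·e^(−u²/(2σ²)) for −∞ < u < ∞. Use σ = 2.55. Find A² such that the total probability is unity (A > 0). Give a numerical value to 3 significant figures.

The normalization condition is ∫|ψ|² du = 1 from −∞ to ∞.
Using the Gaussian integral ∫_{−∞}^{∞} e^(−αu²) du = √(π/α), with ψ = A·e^(−u²/(2σ²)), the integral evaluates to A²·[√(π)·σ].
With σ = 2.55: A² = 0.2213 and A = 0.4704.

A^2 ≈ 0.221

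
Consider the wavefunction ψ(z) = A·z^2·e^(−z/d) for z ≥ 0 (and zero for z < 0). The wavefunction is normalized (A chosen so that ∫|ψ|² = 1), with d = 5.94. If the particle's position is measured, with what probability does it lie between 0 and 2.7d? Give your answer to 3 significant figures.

P = ∫_{0}^{2.7d} |ψ(z)|² dz.
Since A² = 1/(3·d^5/4), this is the region integral divided by the full normalization integral.
Let u = z/d; then A² and the length scale cancel, so P = ∫_{0}^{2.7} u^4·e^(-2·u) du ÷ ∫_{0}^{∞} u^4·e^(-2·u) du.
With ∫ u^4·e^(-2·u) du = -(u^4/2 + u^3 + 3·u^2/2 + 3·u/2 + 3/4)·e^(-2·u) + C, the region integral is ≈ 0.47002 and the full one is 3/4.
Evaluating gives P = 0.6267.

P ≈ 0.627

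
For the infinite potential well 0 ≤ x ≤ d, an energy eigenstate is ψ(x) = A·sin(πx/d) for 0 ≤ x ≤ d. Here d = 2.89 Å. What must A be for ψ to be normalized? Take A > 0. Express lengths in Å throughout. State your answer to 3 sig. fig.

The normalization condition is ∫|ψ|² dx = 1 from 0 to d.
Using sin²θ = (1 − cos 2θ)/2, carrying out the integral gives A² · d/2.
Plugging in d = 2.89 yields A = 0.8319.

A ≈ 0.832 Å^(-1/2)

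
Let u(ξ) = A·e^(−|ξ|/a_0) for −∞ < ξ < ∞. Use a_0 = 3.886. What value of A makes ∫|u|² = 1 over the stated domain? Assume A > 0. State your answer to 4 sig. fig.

Require ∫ |u|² dξ = 1 over the whole domain.
Recall ∫₀^∞ ξ^m e^(−ξ/β) dξ = m!·β^(m+1), ∫|u|² dξ = A²·(a_0).
Setting this equal to 1 gives A² = 1/(a_0).
With a_0 = 3.886: A² = 0.25733 and A = 0.50728.

A ≈ 0.5073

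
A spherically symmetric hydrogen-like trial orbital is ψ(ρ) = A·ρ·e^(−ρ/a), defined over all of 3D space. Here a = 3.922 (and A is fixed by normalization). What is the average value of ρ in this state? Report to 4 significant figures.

⟨ρ⟩ ≈ 9.805

⟨ρ⟩ = ∫ ρ |ψ|² 4πρ² dρ over the full domain.
Using ∫₀^∞ ρⁿ e^(−αρ) dρ = n!/αⁿ⁺¹, evaluating both integrals, ⟨ρ⟩ = 5·a/2.
Putting a = 3.922 gives 9.8050.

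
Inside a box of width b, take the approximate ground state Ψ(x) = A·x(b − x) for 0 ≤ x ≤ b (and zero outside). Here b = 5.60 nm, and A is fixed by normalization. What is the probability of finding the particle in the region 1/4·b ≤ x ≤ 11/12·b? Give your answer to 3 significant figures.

P ≈ 0.891

The probability is P = ∫ |Ψ|² dx over [1/4·b, 11/12·b].
Since A² = 1/(b^5/30), this is the region integral divided by the full normalization integral.
In terms of u = x/b (A² and the length scale cancel between numerator and denominator), P = [∫_{1/4}^{11/12} u^2·(1 - u)^2 du] / [∫_{0}^{1} u^2·(1 - u)^2 du].
With ∫ u^2·(1 - u)^2 du = u^3·(6·u^2 - 15·u + 10)/30 + C, the region integral is ≈ 0.029713 and the full one is 1/30.
This works out to P = 4621/5184.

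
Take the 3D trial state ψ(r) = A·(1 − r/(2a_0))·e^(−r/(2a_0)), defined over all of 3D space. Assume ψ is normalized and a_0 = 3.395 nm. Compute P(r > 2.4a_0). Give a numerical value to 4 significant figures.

P ≈ 0.9459

Integrate the radial probability density 4πr²|ψ|² over r > 2.4a_0.
A² is fixed by ∫₀^∞ 4πr²|ψ|² dr = 1, i.e. A² = (8·π·a_0^3)^(−1).
In terms of u = r/a_0 (A², 4π and the length scale all cancel between numerator and denominator), P = [∫_{2.4}^{∞} u^2·(1 - u/2)^2·e^(-u) du] / [∫_{0}^{∞} u^2·(1 - u/2)^2·e^(-u) du].
Using ∫ u^2·(1 - u/2)^2·e^(-u) du = -(u^4/4 + u^2 + 2·u + 2)·e^(-u), the numerator is ≈ 1.89187 and the denominator is 2.
The region integral divided by the full integral gives P = 0.94593.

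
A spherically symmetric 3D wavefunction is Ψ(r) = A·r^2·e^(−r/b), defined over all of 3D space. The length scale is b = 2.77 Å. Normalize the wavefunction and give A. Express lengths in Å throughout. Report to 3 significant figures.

We need A² ∫|f|² 4πr² dr = 1, taking the integral from 0 to ∞.
In 3D with spherical symmetry the volume element is 4πr² dr.
∫|Ψ|² 4πr² dr = A²·(45·π·b^7/2).
So A² = (45·π·b^7/2)^(−1).
Plugging in b = 2.77 yields A = 0.003362.

A ≈ 0.00336 Å^(-7/2)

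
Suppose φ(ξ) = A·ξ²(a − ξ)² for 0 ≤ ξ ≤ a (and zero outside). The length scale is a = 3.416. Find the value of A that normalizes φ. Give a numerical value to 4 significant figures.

We need A² ∫|f|² dξ = 1, taking the integral from 0 to a.
Expanding the polynomial and integrating term by term, carrying out the integral gives A² · a^9/630.
Setting this equal to 1 gives A² = 1/(a^9/630).
Substituting a = 3.416 gives A² = 0.0099467, so A = 0.099733.

A ≈ 0.09973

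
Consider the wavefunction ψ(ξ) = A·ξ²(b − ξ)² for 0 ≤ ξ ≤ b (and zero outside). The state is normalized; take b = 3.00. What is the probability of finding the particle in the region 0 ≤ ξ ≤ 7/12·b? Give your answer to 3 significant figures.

P ≈ 0.698

P = ∫_{0}^{7/12·b} |ψ(ξ)|² dξ.
Since A² = 1/(b^9/630), this is the region integral divided by the full normalization integral.
In terms of u = ξ/b (A² and the length scale cancel between numerator and denominator), P = [∫_{0}^{7/12} u^4·(1 - u)^4 du] / [∫_{0}^{1} u^4·(1 - u)^4 du].
An antiderivative of u^4·(1 - u)^4 is u^5·(70·u^4 - 315·u^3 + 540·u^2 - 420·u + 126)/630; evaluating from 0 to 7/12 gives ≈ 0.0011074, while the full integral is 1/630.
The result is P = 0.6977.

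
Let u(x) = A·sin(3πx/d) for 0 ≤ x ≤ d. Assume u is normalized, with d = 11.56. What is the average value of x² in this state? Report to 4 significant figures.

⟨x^2⟩ ≈ 43.79

⟨x²⟩ = ∫ x^2 |u|² dx over the full domain.
Evaluating both integrals, ⟨x²⟩ = -d^2/(18·π^2) + d^2/3.
With d = 11.56, ⟨x^2⟩ = 43.792.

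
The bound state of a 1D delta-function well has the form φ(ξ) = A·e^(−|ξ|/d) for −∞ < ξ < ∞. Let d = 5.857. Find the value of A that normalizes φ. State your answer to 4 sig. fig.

Require ∫ |φ|² dξ = 1 over the whole domain.
Recall ∫₀^∞ ξ^m e^(−ξ/β) dξ = m!·β^(m+1), ∫|φ|² dξ = A²·(d).
So A² = (d)^(−1).
Plugging in d = 5.857 yields A = 0.41320.

A ≈ 0.4132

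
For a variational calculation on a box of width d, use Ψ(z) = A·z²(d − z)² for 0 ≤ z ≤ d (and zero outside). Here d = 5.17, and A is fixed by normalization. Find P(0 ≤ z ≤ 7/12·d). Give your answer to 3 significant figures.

P ≈ 0.698

P = ∫_{0}^{7/12·d} |Ψ(z)|² dz.
Since A² = 1/(d^9/630), this is the region integral divided by the full normalization integral.
Let u = z/d; then A² and the length scale cancel, so P = ∫_{0}^{7/12} u^4·(1 - u)^4 du ÷ ∫_{0}^{1} u^4·(1 - u)^4 du.
Using ∫ u^4·(1 - u)^4 du = u^5·(70·u^4 - 315·u^3 + 540·u^2 - 420·u + 126)/630, the numerator is ≈ 0.0011074 and the denominator is 1/630.
The result is P = 0.6977.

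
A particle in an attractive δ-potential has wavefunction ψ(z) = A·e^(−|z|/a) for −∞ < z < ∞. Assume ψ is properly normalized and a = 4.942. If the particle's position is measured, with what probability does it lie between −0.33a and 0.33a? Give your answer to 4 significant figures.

P ≈ 0.4831

|ψ|² is the probability density, so P = ∫_{−0.33a}^{0.33a} |ψ|² dz.
The normalization integral ∫|ψ|²dz over the whole domain equals a·A², and A² cancels in the ratio.
By symmetry take twice the z ≥ 0 contribution in numerator and denominator; the 2's cancel. Substituting u = z/a, A² and the length scale cancel in the ratio: P = ∫_{0}^{0.33} e^(-2·u) du / ∫_{0}^{∞} e^(-2·u) du.
With ∫ e^(-2·u) du = -e^(-2·u)/2 + C, the region integral is 1/2 - e^(-33/50)/2 and the full one is 1/2.
Evaluating gives P = 0.48315.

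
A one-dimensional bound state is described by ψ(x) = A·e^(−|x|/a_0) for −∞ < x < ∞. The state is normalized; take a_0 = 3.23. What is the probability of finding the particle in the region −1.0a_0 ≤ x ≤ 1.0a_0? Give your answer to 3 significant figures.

P = ∫_{−1.0a_0}^{1.0a_0} |ψ(x)|² dx.
With A² fixed by ∫|ψ|² = 1, i.e. A² = (a_0)^(−1), substitute and integrate.
Both integrals are even about x = 0, so only the x ≥ 0 halves are needed (the factors of 2 cancel). In terms of u = x/a_0 (A² and the length scale cancel between numerator and denominator), P = [∫_{0}^{1.0} e^(-2·u) du] / [∫_{0}^{∞} e^(-2·u) du].
With ∫ e^(-2·u) du = -e^(-2·u)/2 + C, the region integral is 1/2 - e^(-2)/2 and the full one is 1/2.
Evaluating gives P = 0.8647.

P ≈ 0.865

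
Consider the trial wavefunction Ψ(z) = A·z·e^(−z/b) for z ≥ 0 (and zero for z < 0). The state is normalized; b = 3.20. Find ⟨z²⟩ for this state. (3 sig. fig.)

⟨z^2⟩ ≈ 30.7

By definition ⟨z²⟩ = ∫ z^2 |Ψ(z)|² dz.
The ratio of the moment integral to the normalization integral gives ⟨z²⟩ = 3·b^2.
With b = 3.20, ⟨z^2⟩ = 30.72.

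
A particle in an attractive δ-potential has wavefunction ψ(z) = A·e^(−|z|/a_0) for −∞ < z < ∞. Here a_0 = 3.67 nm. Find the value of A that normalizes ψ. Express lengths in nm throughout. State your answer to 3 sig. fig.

A ≈ 0.522 nm^(-1/2)

The normalization condition is ∫|ψ|² dz = 1 from −∞ to ∞.
Carrying out the integral gives A² · a_0.
So A² = (a_0)^(−1).
With a_0 = 3.67: A² = 0.2725 and A = 0.5220.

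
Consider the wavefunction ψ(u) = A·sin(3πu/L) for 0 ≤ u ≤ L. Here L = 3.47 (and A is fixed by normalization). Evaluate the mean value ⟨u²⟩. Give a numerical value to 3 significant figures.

⟨u^2⟩ ≈ 3.95

The expectation value is the |ψ|²-weighted average of u^2: ∫ u^2|ψ|² du.
Since the A² factors cancel between numerator and denominator, ⟨u²⟩ = -L^2/(18·π^2) + L^2/3.
With L = 3.47, ⟨u^2⟩ = 3.946.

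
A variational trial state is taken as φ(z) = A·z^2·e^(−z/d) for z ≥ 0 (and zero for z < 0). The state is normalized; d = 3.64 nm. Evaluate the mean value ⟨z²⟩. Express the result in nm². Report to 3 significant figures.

⟨z^2⟩ ≈ 99.4 nm^2

⟨z²⟩ = ∫ z^2 |φ|² dz over the full domain.
The ratio of the moment integral to the normalization integral gives ⟨z²⟩ = 15·d^2/2.
With d = 3.64, ⟨z^2⟩ = 99.37.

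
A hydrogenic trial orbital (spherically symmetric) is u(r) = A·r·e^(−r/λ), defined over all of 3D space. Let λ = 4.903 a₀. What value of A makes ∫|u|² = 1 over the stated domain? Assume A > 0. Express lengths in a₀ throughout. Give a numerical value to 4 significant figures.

A ≈ 0.006119 a₀^(-5/2)

Normalization requires ∫|u|² 4πr² dr = 1, integrated from 0 to ∞.
In 3D with spherical symmetry the volume element is 4πr² dr.
With ∫₀^∞ r^4 e^(−αr) dr = 4!/α^5, the integral (without the A² prefactor) comes out to 3·π·λ^5.
Hence A² = 1/[3·π·λ^5].
Plugging in λ = 4.903 yields A = 0.0061194.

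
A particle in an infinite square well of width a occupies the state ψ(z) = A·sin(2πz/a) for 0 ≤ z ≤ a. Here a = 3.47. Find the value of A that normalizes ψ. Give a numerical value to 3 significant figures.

The normalization condition is ∫|ψ|² dz = 1 from 0 to a.
The integral (without the A² prefactor) comes out to a/2.
So A² = (a/2)^(−1).
Plugging in a = 3.47 yields A = 0.7592.

A ≈ 0.759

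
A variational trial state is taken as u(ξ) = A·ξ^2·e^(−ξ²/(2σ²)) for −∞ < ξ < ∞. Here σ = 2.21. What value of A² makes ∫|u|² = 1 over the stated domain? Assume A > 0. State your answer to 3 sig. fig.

A^2 ≈ 0.0143

Normalization requires ∫|u|² dξ = 1, integrated from −∞ to ∞.
∫|u|² dξ = A²·(3·√(π)·σ^5/4).
Hence A² = 1/[3·√(π)·σ^5/4].
With σ = 2.21: A² = 0.01427 and A = 0.1195.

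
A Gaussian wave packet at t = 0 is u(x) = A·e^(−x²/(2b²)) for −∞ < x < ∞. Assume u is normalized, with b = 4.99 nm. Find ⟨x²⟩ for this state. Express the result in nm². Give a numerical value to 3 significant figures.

⟨x^2⟩ ≈ 12.5 nm^2

By definition ⟨x²⟩ = ∫ x^2 |u(x)|² dx.
Since the A² factors cancel between numerator and denominator, ⟨x²⟩ = b^2/2.
With b = 4.99, ⟨x^2⟩ = 12.45.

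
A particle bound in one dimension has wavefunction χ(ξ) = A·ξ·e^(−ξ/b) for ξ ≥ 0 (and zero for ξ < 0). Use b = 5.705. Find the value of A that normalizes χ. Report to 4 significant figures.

A ≈ 0.1468

We need A² ∫|f|² dξ = 1, taking the integral from 0 to ∞.
With ∫₀^∞ ξ^2 e^(−αξ) dξ = 2!/α^3, ∫|χ|² dξ = A²·(b^3/4).
Plugging in b = 5.705 yields A = 0.14677.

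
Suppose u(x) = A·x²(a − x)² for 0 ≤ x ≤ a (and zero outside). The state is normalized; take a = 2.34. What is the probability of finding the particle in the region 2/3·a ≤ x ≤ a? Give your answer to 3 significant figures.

P ≈ 0.145

P = ∫_{2/3·a}^{a} |u(x)|² dx.
With A² fixed by ∫|u|² = 1, i.e. A² = (a^9/630)^(−1), substitute and integrate.
In terms of t = x/a (A² and the length scale cancel between numerator and denominator), P = [∫_{2/3}^{1} t^4·(1 - t)^4 dt] / [∫_{0}^{1} t^4·(1 - t)^4 dt].
Using ∫ t^4·(1 - t)^4 dt = t^5·(70·t^4 - 315·t^3 + 540·t^2 - 420·t + 126)/630, the numerator is ≈ 0.00022991 and the denominator is 1/630.
Taking the ratio, P = 0.1448.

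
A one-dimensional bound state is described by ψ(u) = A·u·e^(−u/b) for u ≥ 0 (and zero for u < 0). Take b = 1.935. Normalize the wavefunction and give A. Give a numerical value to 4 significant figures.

The normalization condition is ∫|ψ|² du = 1 from 0 to ∞.
With ψ = A·u·e^(−u/b), the integral evaluates to A²·[b^3/4].
Hence A² = 1/[b^3/4].
With b = 1.935: A² = 0.55210 and A = 0.74303.

A ≈ 0.7430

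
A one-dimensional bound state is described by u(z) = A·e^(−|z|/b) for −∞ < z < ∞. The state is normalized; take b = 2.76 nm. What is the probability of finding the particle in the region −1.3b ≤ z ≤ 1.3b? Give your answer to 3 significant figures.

P ≈ 0.926

P = ∫_{−1.3b}^{1.3b} |u(z)|² dz.
With A² fixed by ∫|u|² = 1, i.e. A² = (b)^(−1), substitute and integrate.
Both integrals are even about z = 0, so only the z ≥ 0 halves are needed (the factors of 2 cancel). In terms of t = z/b (A² and the length scale cancel between numerator and denominator), P = [∫_{0}^{1.3} e^(-2·t) dt] / [∫_{0}^{∞} e^(-2·t) dt].
Using ∫ e^(-2·t) dt = -e^(-2·t)/2, the numerator is 1/2 - e^(-13/5)/2 and the denominator is 1/2.
Taking the ratio, P = 0.9257.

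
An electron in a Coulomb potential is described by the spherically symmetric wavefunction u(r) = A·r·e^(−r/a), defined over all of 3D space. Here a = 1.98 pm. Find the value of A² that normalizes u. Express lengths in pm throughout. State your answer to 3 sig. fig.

The normalization condition is ∫|u|² 4πr² dr = 1 from 0 to ∞.
Using ∫₀^∞ rⁿ e^(−αr) dr = n!/αⁿ⁺¹, ∫|u|² 4πr² dr = A²·(3·π·a^5).
Setting this equal to 1 gives A² = 1/(3·π·a^5).
With a = 1.98: A² = 0.003487 and A = 0.05905.

A^2 ≈ 0.00349 pm^(-5)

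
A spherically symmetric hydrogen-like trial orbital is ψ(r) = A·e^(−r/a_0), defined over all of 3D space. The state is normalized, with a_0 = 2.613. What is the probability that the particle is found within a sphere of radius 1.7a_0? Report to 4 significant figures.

Integrate the radial probability density 4πr²|ψ|² over r ≤ 1.7a_0.
Normalization gives A² = 1/(π·a_0^3).
In terms of u = r/a_0 (A², 4π and the length scale all cancel between numerator and denominator), P = [∫_{0}^{1.7} u^2·e^(-2·u) du] / [∫_{0}^{∞} u^2·e^(-2·u) du].
Using ∫ u^2·e^(-2·u) du = -(2·u^2 + 2·u + 1)·e^(-2·u)/4, the numerator is 1/4 - 509·e^(-17/5)/200 and the denominator is 1/4.
The region integral divided by the full integral gives P = 0.66026.

P ≈ 0.6603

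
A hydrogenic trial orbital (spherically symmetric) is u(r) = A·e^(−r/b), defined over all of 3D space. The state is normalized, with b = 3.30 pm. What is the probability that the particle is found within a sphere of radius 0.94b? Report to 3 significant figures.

P ≈ 0.291

Integrate the radial probability density 4πr²|u|² over r ≤ 0.94b.
The full normalization integral is A²·[π·b^3] = 1, fixing A².
Substituting t = r/b, A², 4π and the length scale all cancel in the ratio: P = ∫_{0}^{0.94} t^2·e^(-2·t) dt / ∫_{0}^{∞} t^2·e^(-2·t) dt.
Using ∫ t^2·e^(-2·t) dt = -(2·t^2 + 2·t + 1)·e^(-2·t)/4, the numerator is 1/4 - 5809·e^(-47/25)/5000 and the denominator is 1/4.
The region integral divided by the full integral gives P = 0.2909.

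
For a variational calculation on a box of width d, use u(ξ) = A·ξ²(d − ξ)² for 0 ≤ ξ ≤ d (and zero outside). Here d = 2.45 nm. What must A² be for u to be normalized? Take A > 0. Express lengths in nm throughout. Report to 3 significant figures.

The normalization condition is ∫|u|² dξ = 1 from 0 to d.
∫|u|² dξ = A²·(d^9/630).
With d = 2.45: A² = 0.1981 and A = 0.4451.

A^2 ≈ 0.198 nm^(-9)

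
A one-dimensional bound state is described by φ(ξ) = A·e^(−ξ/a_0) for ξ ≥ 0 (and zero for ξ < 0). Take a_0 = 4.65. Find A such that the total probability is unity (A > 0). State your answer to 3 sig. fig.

A ≈ 0.656

Require ∫ |φ|² dξ = 1 over the whole domain.
Using ∫₀^∞ ξⁿ e^(−αξ) dξ = n!/αⁿ⁺¹, with φ = A·e^(−ξ/a_0), the integral evaluates to A²·[a_0/2].
Hence A² = 1/[a_0/2].
Plugging in a_0 = 4.65 yields A = 0.6558.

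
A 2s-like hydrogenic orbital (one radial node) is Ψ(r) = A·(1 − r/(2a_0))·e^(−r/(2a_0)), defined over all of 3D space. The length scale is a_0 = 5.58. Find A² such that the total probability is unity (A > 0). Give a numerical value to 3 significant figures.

A^2 ≈ 0.000229

Normalization requires ∫|Ψ|² 4πr² dr = 1, integrated from 0 to ∞.
(Spherical symmetry: dV = 4πr² dr.)
Carrying out the integral gives A² · 8·π·a_0^3.
Plugging in a_0 = 5.58 yields A = 0.01513.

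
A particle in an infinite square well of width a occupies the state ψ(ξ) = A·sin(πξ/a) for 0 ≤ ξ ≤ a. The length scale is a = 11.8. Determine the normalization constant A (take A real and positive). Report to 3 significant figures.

We need A² ∫|f|² dξ = 1, taking the integral from 0 to a.
Using sin²θ = (1 − cos 2θ)/2, with ψ = A·sin(πξ/a), the integral evaluates to A²·[a/2].
Plugging in a = 11.8 yields A = 0.4117.

A ≈ 0.412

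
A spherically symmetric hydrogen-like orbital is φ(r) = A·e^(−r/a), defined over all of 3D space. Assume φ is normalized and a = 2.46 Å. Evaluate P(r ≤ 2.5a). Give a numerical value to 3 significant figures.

P ≈ 0.875

With dV = 4πr²dr, the probability is ∫|φ|² dV over r ≤ 2.5a.
A² is fixed by ∫₀^∞ 4πr²|φ|² dr = 1, i.e. A² = (π·a^3)^(−1).
Let u = r/a; then A², 4π and the length scale all cancel, so P = ∫_{0}^{2.5} u^2·e^(-2·u) du ÷ ∫_{0}^{∞} u^2·e^(-2·u) du.
Using ∫ u^2·e^(-2·u) du = -(2·u^2 + 2·u + 1)·e^(-2·u)/4, the numerator is 1/4 - 37·e^(-5)/8 and the denominator is 1/4.
The region integral divided by the full integral gives P = 0.8753.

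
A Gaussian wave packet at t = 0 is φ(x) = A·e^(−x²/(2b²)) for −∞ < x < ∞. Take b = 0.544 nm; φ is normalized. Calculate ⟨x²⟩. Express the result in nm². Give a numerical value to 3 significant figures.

⟨x^2⟩ ≈ 0.148 nm^2

By definition ⟨x²⟩ = ∫ x^2 |φ(x)|² dx.
Evaluating both integrals, ⟨x²⟩ = b^2/2.
With b = 0.544, ⟨x^2⟩ = 0.1480.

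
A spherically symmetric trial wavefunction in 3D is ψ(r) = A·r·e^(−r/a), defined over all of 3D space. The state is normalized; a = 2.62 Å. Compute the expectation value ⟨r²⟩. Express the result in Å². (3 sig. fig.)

The expectation value is the |ψ|²-weighted average of r^2: ∫ r^2|ψ|² 4πr² dr.
The ratio of the moment integral to the normalization integral gives ⟨r²⟩ = 15·a^2/2.
Putting a = 2.62 gives 51.48.

⟨r^2⟩ ≈ 51.5 Å^2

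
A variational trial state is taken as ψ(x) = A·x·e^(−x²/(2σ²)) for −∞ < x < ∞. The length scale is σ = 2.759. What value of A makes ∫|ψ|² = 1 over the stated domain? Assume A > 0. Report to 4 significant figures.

A ≈ 0.2318

Normalization requires ∫|ψ|² dx = 1, integrated from −∞ to ∞.
The integral (without the A² prefactor) comes out to √(π)·σ^3/2.
Hence A² = 1/[√(π)·σ^3/2].
With σ = 2.759: A² = 0.053728 and A = 0.23179.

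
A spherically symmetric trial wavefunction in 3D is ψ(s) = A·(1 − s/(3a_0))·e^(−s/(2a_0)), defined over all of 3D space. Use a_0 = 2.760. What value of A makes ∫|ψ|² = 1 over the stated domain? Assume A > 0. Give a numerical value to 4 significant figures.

Require ∫ |ψ|² 4πs² ds = 1 over the whole domain.
(Spherical symmetry: dV = 4πs² ds.)
The integral (without the A² prefactor) comes out to 8·π·a_0^3/3.
Plugging in a_0 = 2.760 yields A = 0.075349.

A ≈ 0.07535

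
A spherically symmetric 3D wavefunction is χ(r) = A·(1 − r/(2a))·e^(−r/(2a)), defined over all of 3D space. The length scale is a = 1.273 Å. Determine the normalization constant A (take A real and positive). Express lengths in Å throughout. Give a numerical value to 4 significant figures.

We need A² ∫|f|² 4πr² dr = 1, taking the integral from 0 to ∞.
(Spherical symmetry: dV = 4πr² dr.)
Recall ∫₀^∞ r^m e^(−r/β) dr = m!·β^(m+1), with χ = A·(1 − r/(2a))·e^(−r/(2a)), the integral evaluates to A²·[8·π·a^3].
Setting this equal to 1 gives A² = 1/(8·π·a^3).
With a = 1.273: A² = 0.019287 and A = 0.13888.

A ≈ 0.1389 Å^(-3/2)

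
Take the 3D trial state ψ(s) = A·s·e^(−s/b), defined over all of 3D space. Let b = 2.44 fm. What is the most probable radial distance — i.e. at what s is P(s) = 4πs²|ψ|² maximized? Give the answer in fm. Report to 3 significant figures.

Differentiate P(s) = 4πs²|ψ|² with respect to s and set to zero.
This gives s = 2·b.
With b = 2.44, the most probable radial distance is 4.880 fm.

s ≈ 4.88 fm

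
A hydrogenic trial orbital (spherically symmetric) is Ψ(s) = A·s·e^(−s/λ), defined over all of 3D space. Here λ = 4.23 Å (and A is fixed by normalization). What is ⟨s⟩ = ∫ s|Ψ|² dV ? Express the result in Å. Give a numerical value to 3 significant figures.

⟨s⟩ ≈ 10.6 Å

By definition ⟨s⟩ = ∫ s |Ψ(s)|² 4πs² ds.
Evaluating both integrals, ⟨s⟩ = 5·λ/2.
With λ = 4.23, ⟨s⟩ = 10.58.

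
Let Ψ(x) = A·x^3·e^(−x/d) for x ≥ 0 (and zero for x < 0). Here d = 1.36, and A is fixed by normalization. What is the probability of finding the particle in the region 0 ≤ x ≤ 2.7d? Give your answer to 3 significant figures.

|Ψ|² is the probability density, so P = ∫_{0}^{2.7d} |Ψ|² dx.
The normalization integral ∫|Ψ|²dx over the whole domain equals 45·d^7/8·A², and A² cancels in the ratio.
Substituting u = x/d, A² and the length scale cancel in the ratio: P = ∫_{0}^{2.7} u^6·e^(-2·u) du / ∫_{0}^{∞} u^6·e^(-2·u) du.
With ∫ u^6·e^(-2·u) du = -(4·u^6 + 12·u^5 + 30·u^4 + 60·u^3 + 90·u^2 + 90·u + 45)·e^(-2·u)/8 + C, the region integral is ≈ 1.6781 and the full one is 45/8.
Evaluating gives P = 0.2983.

P ≈ 0.298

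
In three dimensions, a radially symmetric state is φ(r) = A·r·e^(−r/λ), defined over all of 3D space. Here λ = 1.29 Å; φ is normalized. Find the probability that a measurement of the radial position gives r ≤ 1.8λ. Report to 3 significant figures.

P ≈ 0.294

With dV = 4πr²dr, the probability is ∫|φ|² dV over r ≤ 1.8λ.
Normalization gives A² = 1/(3·π·λ^5).
Let u = r/λ; then A², 4π and the length scale all cancel, so P = ∫_{0}^{1.8} u^4·e^(-2·u) du ÷ ∫_{0}^{∞} u^4·e^(-2·u) du.
An antiderivative of u^4·e^(-2·u) is -(u^4/2 + u^3 + 3·u^2/2 + 3·u/2 + 3/4)·e^(-2·u); evaluating from 0 to 1.8 gives ≈ 0.22017, while the full integral is 3/4.
This evaluates to P = 0.2936.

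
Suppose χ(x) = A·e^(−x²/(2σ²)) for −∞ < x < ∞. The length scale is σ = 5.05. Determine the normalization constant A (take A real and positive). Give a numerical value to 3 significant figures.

A ≈ 0.334

Normalization requires ∫|χ|² dx = 1, integrated from −∞ to ∞.
The integral (without the A² prefactor) comes out to √(π)·σ.
So A² = (√(π)·σ)^(−1).
Substituting σ = 5.05 gives A² = 0.1117, so A = 0.3342.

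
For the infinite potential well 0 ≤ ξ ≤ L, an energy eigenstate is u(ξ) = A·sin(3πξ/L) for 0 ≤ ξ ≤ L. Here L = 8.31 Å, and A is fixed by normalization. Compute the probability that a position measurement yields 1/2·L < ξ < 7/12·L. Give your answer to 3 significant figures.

The probability is P = ∫ |u|² dξ over [1/2·L, 7/12·L].
With A² fixed by ∫|u|² = 1, i.e. A² = (L/2)^(−1), substitute and integrate.
In terms of t = ξ/L (A² and the length scale cancel between numerator and denominator), P = [∫_{1/2}^{7/12} sin(3·π·t)^2 dt] / [∫_{0}^{1} sin(3·π·t)^2 dt].
Using ∫ sin(3·π·t)^2 dt = t/2 - sin(6·π·t)/(12·π), the numerator is 1/(12·π) + 1/24 and the denominator is 1/2.
Taking the ratio, P = (2 + π)/(12·π).

P ≈ 0.136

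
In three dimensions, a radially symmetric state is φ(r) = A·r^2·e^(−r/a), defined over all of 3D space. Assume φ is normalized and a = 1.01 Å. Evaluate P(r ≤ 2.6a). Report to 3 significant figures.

P ≈ 0.268

P = ∫ |φ|² 4πr² dr over r ≤ 2.6a.
A² is fixed by ∫₀^∞ 4πr²|φ|² dr = 1, i.e. A² = (45·π·a^7/2)^(−1).
In terms of u = r/a (A², 4π and the length scale all cancel between numerator and denominator), P = [∫_{0}^{2.6} u^6·e^(-2·u) du] / [∫_{0}^{∞} u^6·e^(-2·u) du].
An antiderivative of u^6·e^(-2·u) is -(4·u^6 + 12·u^5 + 30·u^4 + 60·u^3 + 90·u^2 + 90·u + 45)·e^(-2·u)/8; evaluating from 0 to 2.6 gives ≈ 1.5053, while the full integral is 45/8.
The region integral divided by the full integral gives P = 0.2676.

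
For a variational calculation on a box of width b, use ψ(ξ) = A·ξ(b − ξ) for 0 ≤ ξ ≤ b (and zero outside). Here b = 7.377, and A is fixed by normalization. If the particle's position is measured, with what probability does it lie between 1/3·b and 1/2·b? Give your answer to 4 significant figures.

P ≈ 0.2901

P = ∫_{1/3·b}^{1/2·b} |ψ(ξ)|² dξ.
With A² fixed by ∫|ψ|² = 1, i.e. A² = (b^5/30)^(−1), substitute and integrate.
In terms of u = ξ/b (A² and the length scale cancel between numerator and denominator), P = [∫_{1/3}^{1/2} u^2·(1 - u)^2 du] / [∫_{0}^{1} u^2·(1 - u)^2 du].
With ∫ u^2·(1 - u)^2 du = u^3·(6·u^2 - 15·u + 10)/30 + C, the region integral is 47/4860 and the full one is 1/30.
The result is P = 47/162.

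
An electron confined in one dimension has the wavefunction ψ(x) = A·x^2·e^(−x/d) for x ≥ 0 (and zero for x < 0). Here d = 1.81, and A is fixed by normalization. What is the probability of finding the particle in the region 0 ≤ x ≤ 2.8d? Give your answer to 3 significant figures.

|ψ|² is the probability density, so P = ∫_{0}^{2.8d} |ψ|² dx.
The normalization integral ∫|ψ|²dx over the whole domain equals 3·d^5/4·A², and A² cancels in the ratio.
Let u = x/d; then A² and the length scale cancel, so P = ∫_{0}^{2.8} u^4·e^(-2·u) du ÷ ∫_{0}^{∞} u^4·e^(-2·u) du.
Using ∫ u^4·e^(-2·u) du = -(u^4/2 + u^3 + 3·u^2/2 + 3·u/2 + 3/4)·e^(-2·u), the numerator is ≈ 0.49339 and the denominator is 3/4.
The result is P = 0.6578.

P ≈ 0.658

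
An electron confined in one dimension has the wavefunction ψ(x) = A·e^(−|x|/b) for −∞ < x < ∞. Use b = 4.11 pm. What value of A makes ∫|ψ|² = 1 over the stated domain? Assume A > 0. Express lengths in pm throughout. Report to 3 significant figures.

A ≈ 0.493 pm^(-1/2)

The normalization condition is ∫|ψ|² dx = 1 from −∞ to ∞.
Using ∫₀^∞ xⁿ e^(−αx) dx = n!/αⁿ⁺¹, with ψ = A·e^(−|x|/b), the integral evaluates to A²·[b].
Hence A² = 1/[b].
With b = 4.11: A² = 0.2433 and A = 0.4933.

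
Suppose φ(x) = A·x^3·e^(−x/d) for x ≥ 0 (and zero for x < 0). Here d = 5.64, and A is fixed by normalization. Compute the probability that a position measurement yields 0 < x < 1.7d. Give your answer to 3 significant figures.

The probability is P = ∫ |φ|² dx over [0, 1.7d].
Since A² = 1/(45·d^7/8), this is the region integral divided by the full normalization integral.
Substituting u = x/d, A² and the length scale cancel in the ratio: P = ∫_{0}^{1.7} u^6·e^(-2·u) du / ∫_{0}^{∞} u^6·e^(-2·u) du.
With ∫ u^6·e^(-2·u) du = -(4·u^6 + 12·u^5 + 30·u^4 + 60·u^3 + 90·u^2 + 90·u + 45)·e^(-2·u)/8 + C, the region integral is ≈ 0.32542 and the full one is 45/8.
Evaluating gives P = 0.05785.

P ≈ 0.0579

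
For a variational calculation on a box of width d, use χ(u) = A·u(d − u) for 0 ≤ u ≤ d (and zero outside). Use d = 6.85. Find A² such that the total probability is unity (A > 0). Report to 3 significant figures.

A^2 ≈ 0.00199

The normalization condition is ∫|χ|² du = 1 from 0 to d.
With χ = A·u(d − u), the integral evaluates to A²·[d^5/30].
Setting this equal to 1 gives A² = 1/(d^5/30).
Substituting d = 6.85 gives A² = 0.001989, so A = 0.04460.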